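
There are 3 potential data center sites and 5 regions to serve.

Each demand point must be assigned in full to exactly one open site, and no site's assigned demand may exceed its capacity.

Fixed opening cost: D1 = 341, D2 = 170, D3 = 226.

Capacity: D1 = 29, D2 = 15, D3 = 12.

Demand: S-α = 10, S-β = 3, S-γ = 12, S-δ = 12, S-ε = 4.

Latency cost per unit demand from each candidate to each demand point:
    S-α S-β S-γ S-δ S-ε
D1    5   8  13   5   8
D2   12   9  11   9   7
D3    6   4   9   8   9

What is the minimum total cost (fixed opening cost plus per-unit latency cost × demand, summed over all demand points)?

Open {D1, D2}; cheapest assignment that respects the capacities:
  D1 (cap 29, load 29): S-α, S-β, S-δ, S-ε — cost 10×5 + 3×8 + 12×5 + 4×8 = 166
  D2 (cap 15, load 12): S-γ — cost 12×11 = 132
  Shipping 298, fixed 511 → total 809.
  Any other capacity-feasible assignment to {D1, D2} ships for at least 298.
Compare {D1, D3}: its best feasible assignment gives total 841.
Compare {D1, D2, D3}: its best feasible assignment gives total 1007.
Every other set of open sites that can feasibly serve all demand totals ≥ 841 even under its best assignment. Minimum: 809.

809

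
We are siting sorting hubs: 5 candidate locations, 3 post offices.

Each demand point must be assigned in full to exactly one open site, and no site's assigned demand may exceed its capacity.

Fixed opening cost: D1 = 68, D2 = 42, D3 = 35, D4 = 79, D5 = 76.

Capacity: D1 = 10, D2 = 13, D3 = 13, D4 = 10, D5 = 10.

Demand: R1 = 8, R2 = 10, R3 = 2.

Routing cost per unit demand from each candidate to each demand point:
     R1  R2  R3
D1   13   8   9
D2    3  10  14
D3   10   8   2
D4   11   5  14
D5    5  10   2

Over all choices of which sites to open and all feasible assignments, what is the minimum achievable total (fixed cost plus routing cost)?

185

Open {D2, D3}; cheapest assignment that respects the capacities:
  D2 (cap 13, load 8): R1 — cost 8×3 = 24
  D3 (cap 13, load 12): R2, R3 — cost 10×8 + 2×2 = 84
  Shipping 108, fixed 77 → total 185.
  Any other capacity-feasible assignment to {D2, D3} ships for at least 108.
Compare {D2, D4}: its best feasible assignment gives total 223.
Compare {D2, D3, D4}: its best feasible assignment gives total 234.
Every other set of open sites that can feasibly serve all demand totals ≥ 223 even under its best assignment. Minimum: 185.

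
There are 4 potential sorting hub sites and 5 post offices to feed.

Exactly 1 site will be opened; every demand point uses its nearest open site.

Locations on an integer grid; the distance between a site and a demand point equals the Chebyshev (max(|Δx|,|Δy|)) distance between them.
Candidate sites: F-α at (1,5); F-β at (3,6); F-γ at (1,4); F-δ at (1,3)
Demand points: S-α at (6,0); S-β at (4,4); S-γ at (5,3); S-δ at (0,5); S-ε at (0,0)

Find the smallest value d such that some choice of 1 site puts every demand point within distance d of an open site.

5

Open {F-α}.
  Farthest demand point is S-α at distance 5 (to F-α); all others are ≤ 5.
With {F-γ} the worst case is 5.
With {F-δ} the worst case is 5.
No size-1 selection achieves below 5.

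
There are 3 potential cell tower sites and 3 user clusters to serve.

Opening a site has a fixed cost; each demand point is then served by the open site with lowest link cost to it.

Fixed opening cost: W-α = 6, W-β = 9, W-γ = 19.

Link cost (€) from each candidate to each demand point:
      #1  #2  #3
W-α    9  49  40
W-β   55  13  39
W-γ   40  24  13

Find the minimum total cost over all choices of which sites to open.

Open {W-α, W-β, W-γ}: assign each demand point to its cheapest open site.
  #1→W-α 9, #2→W-β 13, #3→W-γ 13
  link cost 35, fixed 34 → total 69.
Compare {W-α, W-γ}: link cost 46 + fixed 25 = 71.
Compare {W-α, W-β}: link cost 61 + fixed 15 = 76.
Compare {W-β, W-γ}: link cost 66 + fixed 28 = 94.
All other subsets cost ≥ 71. Minimum total cost: 69.

69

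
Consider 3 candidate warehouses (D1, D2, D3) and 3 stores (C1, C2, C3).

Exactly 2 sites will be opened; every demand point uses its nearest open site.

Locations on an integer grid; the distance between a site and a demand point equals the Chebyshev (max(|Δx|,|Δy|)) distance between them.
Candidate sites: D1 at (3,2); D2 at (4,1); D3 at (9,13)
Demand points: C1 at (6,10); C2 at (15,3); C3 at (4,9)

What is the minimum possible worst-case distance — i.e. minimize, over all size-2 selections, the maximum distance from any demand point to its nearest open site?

Open {D1, D3}.
  Farthest demand point is C2 at distance 10 (to D3); all others are ≤ 10.
With {D2, D3} the worst case is 10.
With {D1, D2} the worst case is 11.
No size-2 selection achieves below 10.

10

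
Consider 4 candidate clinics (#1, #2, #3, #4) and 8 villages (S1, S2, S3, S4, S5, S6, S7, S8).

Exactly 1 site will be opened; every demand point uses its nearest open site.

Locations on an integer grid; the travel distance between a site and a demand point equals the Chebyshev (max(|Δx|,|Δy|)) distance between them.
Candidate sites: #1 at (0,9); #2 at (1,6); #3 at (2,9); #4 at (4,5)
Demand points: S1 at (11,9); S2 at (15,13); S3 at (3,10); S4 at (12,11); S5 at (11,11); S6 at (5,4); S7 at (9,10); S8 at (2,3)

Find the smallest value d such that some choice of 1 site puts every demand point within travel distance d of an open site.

11

Open {#4}.
  Farthest demand point is S2 at travel distance 11 (to #4); all others are ≤ 11.
With {#3} the worst case is 13.
With {#2} the worst case is 14.
No size-1 selection achieves below 11.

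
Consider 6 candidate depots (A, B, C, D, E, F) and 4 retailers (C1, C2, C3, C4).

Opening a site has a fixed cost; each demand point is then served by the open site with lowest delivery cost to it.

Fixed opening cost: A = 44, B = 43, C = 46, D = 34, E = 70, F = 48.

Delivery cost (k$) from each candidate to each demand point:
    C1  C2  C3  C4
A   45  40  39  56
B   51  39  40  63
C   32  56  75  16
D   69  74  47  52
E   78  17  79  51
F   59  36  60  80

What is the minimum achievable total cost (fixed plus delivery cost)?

Open {B, C}: assign each demand point to its cheapest open site.
  C1→C 32, C2→B 39, C3→B 40, C4→C 16
  delivery cost 127, fixed 89 → total 216.
Compare {A, C}: delivery cost 127 + fixed 90 = 217.
Compare {A}: delivery cost 180 + fixed 44 = 224.
Compare {C}: delivery cost 179 + fixed 46 = 225.
All other subsets cost ≥ 217. Minimum total cost: 216.

216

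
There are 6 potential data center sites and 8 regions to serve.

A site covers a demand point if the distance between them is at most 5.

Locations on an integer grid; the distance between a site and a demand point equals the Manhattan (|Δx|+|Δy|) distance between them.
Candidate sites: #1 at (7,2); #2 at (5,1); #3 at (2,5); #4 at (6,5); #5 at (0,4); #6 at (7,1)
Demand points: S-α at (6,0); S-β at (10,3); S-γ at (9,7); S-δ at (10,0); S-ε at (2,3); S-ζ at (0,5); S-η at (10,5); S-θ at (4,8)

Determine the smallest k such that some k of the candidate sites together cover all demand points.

Coverage sets (demand points within 5 of each site):
  #1: {S-α, S-β, S-δ}
  #2: {S-α, S-ε}
  #3: {S-ε, S-ζ, S-θ}
  #4: {S-α, S-γ, S-η, S-θ}
  #5: {S-ε, S-ζ}
  #6: {S-α, S-β, S-δ}
No 2 sites suffice: every size-2 union leaves at least one demand point uncovered.
But {#1, #3, #4} covers everything, so the minimum is 3.

3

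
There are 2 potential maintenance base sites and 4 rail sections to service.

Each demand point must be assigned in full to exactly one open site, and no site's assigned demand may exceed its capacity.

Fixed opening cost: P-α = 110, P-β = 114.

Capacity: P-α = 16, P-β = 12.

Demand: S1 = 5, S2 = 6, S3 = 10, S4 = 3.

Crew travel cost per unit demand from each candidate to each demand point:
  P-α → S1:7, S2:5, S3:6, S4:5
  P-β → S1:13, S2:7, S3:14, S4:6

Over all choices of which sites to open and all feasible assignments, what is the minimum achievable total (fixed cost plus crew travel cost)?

379

Open {P-α, P-β}; cheapest assignment that respects the capacities:
  P-α (cap 16, load 15): S1, S3 — cost 5×7 + 10×6 = 95
  P-β (cap 12, load 9): S2, S4 — cost 6×7 + 3×6 = 60
  Shipping 155, fixed 224 → total 379.
  Any other capacity-feasible assignment to {P-α, P-β} ships for at least 155.
Total demand is 24 and no other set of sites has combined capacity ≥ 24, so {P-α, P-β} is the only feasible choice of open sites. Minimum: 379.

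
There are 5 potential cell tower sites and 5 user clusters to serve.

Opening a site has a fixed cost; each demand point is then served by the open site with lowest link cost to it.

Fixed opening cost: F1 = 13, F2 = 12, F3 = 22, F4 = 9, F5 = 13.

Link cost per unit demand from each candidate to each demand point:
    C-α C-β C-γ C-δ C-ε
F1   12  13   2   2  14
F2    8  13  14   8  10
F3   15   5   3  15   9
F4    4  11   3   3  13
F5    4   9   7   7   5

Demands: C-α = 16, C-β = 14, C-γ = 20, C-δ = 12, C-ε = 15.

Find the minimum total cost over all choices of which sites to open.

321

Open {F1, F3, F5}: assign each demand point to its cheapest open site.
  C-α→F5 16×4=64, C-β→F3 14×5=70, C-γ→F1 20×2=40, C-δ→F1 12×2=24, C-ε→F5 15×5=75
  link cost 273, fixed 48 → total 321.
Compare {F1, F3, F4, F5}: link cost 273 + fixed 57 = 330.
Compare {F1, F2, F3, F5}: link cost 273 + fixed 60 = 333.
Compare {F1, F2, F3, F4, F5}: link cost 273 + fixed 69 = 342.
All other subsets cost ≥ 330. Minimum total cost: 321.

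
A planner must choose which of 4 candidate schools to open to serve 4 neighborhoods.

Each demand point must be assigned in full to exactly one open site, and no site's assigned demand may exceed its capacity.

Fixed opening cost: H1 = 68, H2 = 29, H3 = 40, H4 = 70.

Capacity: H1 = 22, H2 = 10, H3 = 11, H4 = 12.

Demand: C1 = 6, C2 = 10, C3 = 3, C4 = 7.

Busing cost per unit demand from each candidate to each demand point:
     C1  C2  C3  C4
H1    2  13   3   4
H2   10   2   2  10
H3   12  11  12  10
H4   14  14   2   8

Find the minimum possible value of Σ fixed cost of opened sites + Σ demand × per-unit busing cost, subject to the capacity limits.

166

Open {H1, H2}; cheapest assignment that respects the capacities:
  H1 (cap 22, load 16): C1, C3, C4 — cost 6×2 + 3×3 + 7×4 = 49
  H2 (cap 10, load 10): C2 — cost 10×2 = 20
  Shipping 69, fixed 97 → total 166.
  Any other capacity-feasible assignment to {H1, H2} ships for at least 69.
Compare {H1, H2, H3}: its best feasible assignment gives total 206.
Compare {H1, H2, H4}: its best feasible assignment gives total 233.
Every other set of open sites that can feasibly serve all demand totals ≥ 206 even under its best assignment. Minimum: 166.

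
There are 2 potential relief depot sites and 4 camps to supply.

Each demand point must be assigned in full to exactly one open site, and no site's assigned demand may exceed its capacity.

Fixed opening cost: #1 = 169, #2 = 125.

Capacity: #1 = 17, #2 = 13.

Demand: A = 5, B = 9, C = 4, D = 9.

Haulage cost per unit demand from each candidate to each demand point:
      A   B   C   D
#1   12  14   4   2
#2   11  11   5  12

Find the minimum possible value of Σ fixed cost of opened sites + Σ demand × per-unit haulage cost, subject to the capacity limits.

Open {#1, #2}; cheapest assignment that respects the capacities:
  #1 (cap 17, load 14): A, D — cost 5×12 + 9×2 = 78
  #2 (cap 13, load 13): B, C — cost 9×11 + 4×5 = 119
  Shipping 197, fixed 294 → total 491.
  Any other capacity-feasible assignment to {#1, #2} ships for at least 197.
Total demand is 27 and no other set of sites has combined capacity ≥ 27, so {#1, #2} is the only feasible choice of open sites. Minimum: 491.

491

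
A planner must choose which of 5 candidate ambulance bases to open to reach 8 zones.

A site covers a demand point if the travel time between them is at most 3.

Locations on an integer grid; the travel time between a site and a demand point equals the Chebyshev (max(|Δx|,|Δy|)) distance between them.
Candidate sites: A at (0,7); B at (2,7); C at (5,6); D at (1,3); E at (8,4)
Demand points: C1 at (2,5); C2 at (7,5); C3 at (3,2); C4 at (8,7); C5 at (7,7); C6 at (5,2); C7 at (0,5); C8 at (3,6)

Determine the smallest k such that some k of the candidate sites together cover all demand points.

2

Coverage sets (demand points within 3 of each site):
  A: {C1, C7, C8}
  B: {C1, C7, C8}
  C: {C1, C2, C4, C5, C8}
  D: {C1, C3, C7, C8}
  E: {C2, C4, C5, C6}
No single site covers all 8 demand points.
But {D, E} covers everything, so the minimum is 2.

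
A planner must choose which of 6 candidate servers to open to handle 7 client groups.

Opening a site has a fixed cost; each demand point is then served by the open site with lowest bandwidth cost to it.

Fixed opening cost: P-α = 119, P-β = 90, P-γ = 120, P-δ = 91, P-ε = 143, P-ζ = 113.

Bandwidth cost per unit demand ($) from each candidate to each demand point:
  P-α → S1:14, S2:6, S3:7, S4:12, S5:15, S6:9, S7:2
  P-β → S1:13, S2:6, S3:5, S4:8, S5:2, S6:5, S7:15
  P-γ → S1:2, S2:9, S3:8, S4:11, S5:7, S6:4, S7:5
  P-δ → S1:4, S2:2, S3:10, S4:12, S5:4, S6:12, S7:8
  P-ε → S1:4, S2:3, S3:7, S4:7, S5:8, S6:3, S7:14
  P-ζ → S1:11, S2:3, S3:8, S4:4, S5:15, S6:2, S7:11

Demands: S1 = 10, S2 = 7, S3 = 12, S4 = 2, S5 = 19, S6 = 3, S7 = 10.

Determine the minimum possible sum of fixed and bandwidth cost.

444

Open {P-β, P-δ}: assign each demand point to its cheapest open site.
  S1→P-δ 10×4=40, S2→P-δ 7×2=14, S3→P-β 12×5=60, S4→P-β 2×8=16, S5→P-β 19×2=38, S6→P-β 3×5=15, S7→P-δ 10×8=80
  bandwidth cost 263, fixed 181 → total 444.
Compare {P-β, P-γ}: bandwidth cost 238 + fixed 210 = 448.
Compare {P-δ}: bandwidth cost 390 + fixed 91 = 481.
Compare {P-α, P-δ}: bandwidth cost 285 + fixed 210 = 495.
All other subsets cost ≥ 448. Minimum total cost: 444.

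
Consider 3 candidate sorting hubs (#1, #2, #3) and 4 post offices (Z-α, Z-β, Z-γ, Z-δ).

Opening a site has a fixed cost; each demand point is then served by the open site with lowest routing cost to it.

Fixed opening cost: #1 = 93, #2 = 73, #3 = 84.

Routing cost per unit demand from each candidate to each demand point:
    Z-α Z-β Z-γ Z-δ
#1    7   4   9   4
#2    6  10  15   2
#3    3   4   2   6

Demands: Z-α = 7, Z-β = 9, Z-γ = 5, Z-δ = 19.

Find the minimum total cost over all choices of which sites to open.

262

Open {#2, #3}: assign each demand point to its cheapest open site.
  Z-α→#3 7×3=21, Z-β→#3 9×4=36, Z-γ→#3 5×2=10, Z-δ→#2 19×2=38
  routing cost 105, fixed 157 → total 262.
Compare {#3}: routing cost 181 + fixed 84 = 265.
Compare {#1}: routing cost 206 + fixed 93 = 299.
Compare {#2}: routing cost 245 + fixed 73 = 318.
All other subsets cost ≥ 265. Minimum total cost: 262.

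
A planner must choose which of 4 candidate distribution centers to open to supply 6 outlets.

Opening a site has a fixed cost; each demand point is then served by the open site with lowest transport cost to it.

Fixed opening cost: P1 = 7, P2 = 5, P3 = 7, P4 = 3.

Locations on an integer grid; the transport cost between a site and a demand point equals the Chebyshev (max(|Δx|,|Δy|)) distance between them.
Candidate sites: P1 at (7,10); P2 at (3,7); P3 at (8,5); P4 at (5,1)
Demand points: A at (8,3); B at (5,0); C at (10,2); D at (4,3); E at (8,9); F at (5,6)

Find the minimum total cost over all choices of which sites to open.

Open {P3, P4}: assign each demand point to its cheapest open site.
  A→P3 2, B→P4 1, C→P3 3, D→P4 2, E→P3 4, F→P3 3
  transport cost 15, fixed 10 → total 25.
Compare {P1, P4}: transport cost 16 + fixed 10 = 26.
Compare {P2, P4}: transport cost 18 + fixed 8 = 26.
Compare {P4}: transport cost 24 + fixed 3 = 27.
All other subsets cost ≥ 26. Minimum total cost: 25.

25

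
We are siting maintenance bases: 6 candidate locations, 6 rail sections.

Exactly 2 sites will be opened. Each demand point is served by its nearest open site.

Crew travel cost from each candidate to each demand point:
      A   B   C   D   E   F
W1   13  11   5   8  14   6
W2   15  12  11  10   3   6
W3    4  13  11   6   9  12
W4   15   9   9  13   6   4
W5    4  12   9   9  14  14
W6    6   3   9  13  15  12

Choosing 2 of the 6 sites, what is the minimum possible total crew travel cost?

Open {W2, W6}.
  A→W6 6, B→W6 3, C→W6 9, D→W2 10, E→W2 3, F→W2 6  ⇒ total 37.
Compare {W3, W4}: total 38.
Compare {W1, W3}: total 41.
No size-2 selection does better; minimum is 37.

37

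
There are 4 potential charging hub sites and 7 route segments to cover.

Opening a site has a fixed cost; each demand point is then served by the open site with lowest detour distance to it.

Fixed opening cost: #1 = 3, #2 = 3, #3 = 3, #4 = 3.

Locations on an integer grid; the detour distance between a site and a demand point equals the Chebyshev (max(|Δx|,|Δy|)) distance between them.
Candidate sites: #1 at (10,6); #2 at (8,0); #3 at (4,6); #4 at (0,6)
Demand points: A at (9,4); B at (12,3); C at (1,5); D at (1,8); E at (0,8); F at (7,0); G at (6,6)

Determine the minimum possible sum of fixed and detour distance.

24

Open {#1, #2, #4}: assign each demand point to its cheapest open site.
  A→#1 2, B→#1 3, C→#4 1, D→#4 2, E→#4 2, F→#2 1, G→#1 4
  detour distance 15, fixed 9 → total 24.
Compare {#2, #3, #4}: detour distance 16 + fixed 9 = 25.
Compare {#1, #2, #3, #4}: detour distance 13 + fixed 12 = 25.
Compare {#1, #4}: detour distance 20 + fixed 6 = 26.
All other subsets cost ≥ 25. Minimum total cost: 24.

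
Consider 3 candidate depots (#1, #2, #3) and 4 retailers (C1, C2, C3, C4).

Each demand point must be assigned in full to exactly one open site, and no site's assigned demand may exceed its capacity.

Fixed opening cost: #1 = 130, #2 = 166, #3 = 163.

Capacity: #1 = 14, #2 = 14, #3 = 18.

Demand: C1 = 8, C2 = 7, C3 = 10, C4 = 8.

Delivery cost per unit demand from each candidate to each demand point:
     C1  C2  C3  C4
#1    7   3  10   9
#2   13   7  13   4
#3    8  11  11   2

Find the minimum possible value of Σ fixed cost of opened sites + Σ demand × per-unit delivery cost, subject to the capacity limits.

686

Open {#1, #2, #3}; cheapest assignment that respects the capacities:
  #1 (cap 14, load 7): C2 — cost 7×3 = 21
  #2 (cap 14, load 8): C4 — cost 8×4 = 32
  #3 (cap 18, load 18): C1, C3 — cost 8×8 + 10×11 = 174
  Shipping 227, fixed 459 → total 686.
  Any other capacity-feasible assignment to {#1, #2, #3} ships for at least 227.
Total demand is 33 and no other set of sites has combined capacity ≥ 33, so {#1, #2, #3} is the only feasible choice of open sites. Minimum: 686.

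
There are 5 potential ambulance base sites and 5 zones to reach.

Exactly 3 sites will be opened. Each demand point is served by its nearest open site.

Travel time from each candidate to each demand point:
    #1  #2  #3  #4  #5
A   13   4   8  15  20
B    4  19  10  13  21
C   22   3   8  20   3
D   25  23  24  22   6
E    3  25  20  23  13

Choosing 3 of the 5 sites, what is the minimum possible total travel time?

Open {B, C, E}.
  #1→E 3, #2→C 3, #3→C 8, #4→B 13, #5→C 3  ⇒ total 30.
Compare {A, B, C}: total 31.
Compare {B, C, D}: total 31.
No size-3 selection does better; minimum is 30.

30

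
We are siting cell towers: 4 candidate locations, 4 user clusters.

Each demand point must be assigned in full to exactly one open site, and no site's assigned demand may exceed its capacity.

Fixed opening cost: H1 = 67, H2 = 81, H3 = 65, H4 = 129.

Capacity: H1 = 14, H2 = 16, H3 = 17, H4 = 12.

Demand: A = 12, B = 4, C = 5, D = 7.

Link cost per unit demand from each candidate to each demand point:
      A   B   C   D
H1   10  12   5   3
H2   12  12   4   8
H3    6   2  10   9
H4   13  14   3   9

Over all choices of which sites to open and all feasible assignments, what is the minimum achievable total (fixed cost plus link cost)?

Open {H1, H3}; cheapest assignment that respects the capacities:
  H1 (cap 14, load 12): C, D — cost 5×5 + 7×3 = 46
  H3 (cap 17, load 16): A, B — cost 12×6 + 4×2 = 80
  Shipping 126, fixed 132 → total 258.
  Any other capacity-feasible assignment to {H1, H3} ships for at least 126.
Compare {H2, H3}: its best feasible assignment gives total 302.
Compare {H1, H2, H3}: its best feasible assignment gives total 334.
Every other set of open sites that can feasibly serve all demand totals ≥ 302 even under its best assignment. Minimum: 258.

258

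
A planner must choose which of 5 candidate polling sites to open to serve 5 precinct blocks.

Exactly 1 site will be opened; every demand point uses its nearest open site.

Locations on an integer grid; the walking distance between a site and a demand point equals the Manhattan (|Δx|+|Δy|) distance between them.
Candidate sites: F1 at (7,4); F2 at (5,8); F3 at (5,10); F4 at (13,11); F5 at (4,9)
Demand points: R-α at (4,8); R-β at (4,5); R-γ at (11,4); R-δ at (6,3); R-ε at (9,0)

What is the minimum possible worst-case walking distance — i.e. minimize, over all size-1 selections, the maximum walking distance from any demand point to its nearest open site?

Open {F1}.
  Farthest demand point is R-α at walking distance 7 (to F1); all others are ≤ 7.
With {F2} the worst case is 12.
With {F3} the worst case is 14.
No size-1 selection achieves below 7.

7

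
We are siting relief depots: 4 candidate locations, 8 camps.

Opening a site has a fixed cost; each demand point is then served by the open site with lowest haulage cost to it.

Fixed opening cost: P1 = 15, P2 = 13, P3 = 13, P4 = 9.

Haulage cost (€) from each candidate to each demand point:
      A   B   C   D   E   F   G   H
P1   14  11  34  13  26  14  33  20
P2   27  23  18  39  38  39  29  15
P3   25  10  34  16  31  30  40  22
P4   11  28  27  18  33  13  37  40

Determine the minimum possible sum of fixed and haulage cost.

168

Open {P1, P2}: assign each demand point to its cheapest open site.
  A→P1 14, B→P1 11, C→P2 18, D→P1 13, E→P1 26, F→P1 14, G→P2 29, H→P2 15
  haulage cost 140, fixed 28 → total 168.
Compare {P1, P2, P4}: haulage cost 136 + fixed 37 = 173.
Compare {P1, P4}: haulage cost 154 + fixed 24 = 178.
Compare {P2, P3, P4}: haulage cost 143 + fixed 35 = 178.
All other subsets cost ≥ 173. Minimum total cost: 168.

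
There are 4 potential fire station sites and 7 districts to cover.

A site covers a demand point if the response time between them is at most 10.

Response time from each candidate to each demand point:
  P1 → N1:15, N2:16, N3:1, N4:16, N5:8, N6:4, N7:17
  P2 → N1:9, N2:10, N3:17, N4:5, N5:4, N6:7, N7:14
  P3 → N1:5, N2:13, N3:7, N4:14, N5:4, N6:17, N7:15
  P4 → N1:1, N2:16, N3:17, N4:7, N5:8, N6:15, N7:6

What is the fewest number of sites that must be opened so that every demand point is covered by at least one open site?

Coverage sets (demand points within 10 of each site):
  P1: {N3, N5, N6}
  P2: {N1, N2, N4, N5, N6}
  P3: {N1, N3, N5}
  P4: {N1, N4, N5, N7}
No 2 sites suffice: every size-2 union leaves at least one demand point uncovered.
But {P1, P2, P4} covers everything, so the minimum is 3.

3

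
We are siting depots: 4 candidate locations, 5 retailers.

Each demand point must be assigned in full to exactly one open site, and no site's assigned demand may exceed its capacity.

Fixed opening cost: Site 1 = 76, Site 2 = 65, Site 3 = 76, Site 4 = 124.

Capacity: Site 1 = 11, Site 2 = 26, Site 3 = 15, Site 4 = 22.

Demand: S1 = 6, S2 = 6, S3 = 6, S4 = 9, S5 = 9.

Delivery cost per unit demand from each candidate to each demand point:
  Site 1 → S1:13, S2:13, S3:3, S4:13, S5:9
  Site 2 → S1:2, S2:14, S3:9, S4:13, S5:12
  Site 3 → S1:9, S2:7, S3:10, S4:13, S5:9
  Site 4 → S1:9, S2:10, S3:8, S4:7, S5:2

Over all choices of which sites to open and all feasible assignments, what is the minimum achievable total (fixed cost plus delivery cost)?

420

Open {Site 2, Site 4}; cheapest assignment that respects the capacities:
  Site 2 (cap 26, load 18): S1, S2, S3 — cost 6×2 + 6×14 + 6×9 = 150
  Site 4 (cap 22, load 18): S4, S5 — cost 9×7 + 9×2 = 81
  Shipping 231, fixed 189 → total 420.
  Any other capacity-feasible assignment to {Site 2, Site 4} ships for at least 231.
Compare {Site 2, Site 3}: its best feasible assignment gives total 447.
Compare {Site 2, Site 3, Site 4}: its best feasible assignment gives total 454.
Every other set of open sites that can feasibly serve all demand totals ≥ 447 even under its best assignment. Minimum: 420.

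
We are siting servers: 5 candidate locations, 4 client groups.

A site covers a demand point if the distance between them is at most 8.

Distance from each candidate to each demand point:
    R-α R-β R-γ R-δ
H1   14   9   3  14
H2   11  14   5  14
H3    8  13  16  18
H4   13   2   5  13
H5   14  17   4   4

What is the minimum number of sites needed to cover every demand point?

Coverage sets (demand points within 8 of each site):
  H1: {R-γ}
  H2: {R-γ}
  H3: {R-α}
  H4: {R-β, R-γ}
  H5: {R-γ, R-δ}
No 2 sites suffice: every size-2 union leaves at least one demand point uncovered.
But {H3, H4, H5} covers everything, so the minimum is 3.

3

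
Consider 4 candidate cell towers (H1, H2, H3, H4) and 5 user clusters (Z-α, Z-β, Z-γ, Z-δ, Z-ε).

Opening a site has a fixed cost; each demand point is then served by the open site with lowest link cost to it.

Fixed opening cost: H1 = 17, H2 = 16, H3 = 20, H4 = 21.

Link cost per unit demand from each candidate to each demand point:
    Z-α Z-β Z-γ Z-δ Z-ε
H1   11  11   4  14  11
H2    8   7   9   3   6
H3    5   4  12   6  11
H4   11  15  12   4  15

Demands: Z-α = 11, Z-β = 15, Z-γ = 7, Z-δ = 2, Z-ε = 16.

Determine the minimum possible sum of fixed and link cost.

298

Open {H1, H2, H3}: assign each demand point to its cheapest open site.
  Z-α→H3 11×5=55, Z-β→H3 15×4=60, Z-γ→H1 7×4=28, Z-δ→H2 2×3=6, Z-ε→H2 16×6=96
  link cost 245, fixed 53 → total 298.
Compare {H2, H3}: link cost 280 + fixed 36 = 316.
Compare {H1, H2, H3, H4}: link cost 245 + fixed 74 = 319.
Compare {H2, H3, H4}: link cost 280 + fixed 57 = 337.
All other subsets cost ≥ 316. Minimum total cost: 298.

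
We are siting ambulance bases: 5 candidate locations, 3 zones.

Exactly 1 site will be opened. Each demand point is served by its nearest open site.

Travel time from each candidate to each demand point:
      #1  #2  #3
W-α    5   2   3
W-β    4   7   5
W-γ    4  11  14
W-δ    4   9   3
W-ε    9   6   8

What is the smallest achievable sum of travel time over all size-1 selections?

10

Open {W-α}.
  #1→W-α 5, #2→W-α 2, #3→W-α 3  ⇒ total 10.
Compare {W-β}: total 16.
Compare {W-δ}: total 16.
No size-1 selection does better; minimum is 10.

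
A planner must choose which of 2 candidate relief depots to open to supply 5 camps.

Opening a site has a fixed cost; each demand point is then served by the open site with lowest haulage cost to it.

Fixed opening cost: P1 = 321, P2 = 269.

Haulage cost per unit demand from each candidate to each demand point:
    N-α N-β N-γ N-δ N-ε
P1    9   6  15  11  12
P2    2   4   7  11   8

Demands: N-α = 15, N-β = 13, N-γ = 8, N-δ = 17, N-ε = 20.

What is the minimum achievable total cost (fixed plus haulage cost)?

Open {P2}: assign each demand point to its cheapest open site.
  N-α→P2 15×2=30, N-β→P2 13×4=52, N-γ→P2 8×7=56, N-δ→P2 17×11=187, N-ε→P2 20×8=160
  haulage cost 485, fixed 269 → total 754.
Compare {P1, P2}: haulage cost 485 + fixed 590 = 1075.
Compare {P1}: haulage cost 760 + fixed 321 = 1081.

754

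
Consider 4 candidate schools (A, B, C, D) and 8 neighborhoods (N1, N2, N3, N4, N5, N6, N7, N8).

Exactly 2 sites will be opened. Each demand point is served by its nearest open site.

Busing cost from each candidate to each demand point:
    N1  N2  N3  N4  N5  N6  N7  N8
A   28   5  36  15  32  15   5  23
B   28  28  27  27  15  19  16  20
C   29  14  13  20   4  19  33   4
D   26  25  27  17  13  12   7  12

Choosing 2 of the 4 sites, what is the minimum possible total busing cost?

Open {A, C}.
  N1→A 28, N2→A 5, N3→C 13, N4→A 15, N5→C 4, N6→A 15, N7→A 5, N8→C 4  ⇒ total 89.
Compare {C, D}: total 97.
Compare {A, D}: total 115.
No size-2 selection does better; minimum is 89.

89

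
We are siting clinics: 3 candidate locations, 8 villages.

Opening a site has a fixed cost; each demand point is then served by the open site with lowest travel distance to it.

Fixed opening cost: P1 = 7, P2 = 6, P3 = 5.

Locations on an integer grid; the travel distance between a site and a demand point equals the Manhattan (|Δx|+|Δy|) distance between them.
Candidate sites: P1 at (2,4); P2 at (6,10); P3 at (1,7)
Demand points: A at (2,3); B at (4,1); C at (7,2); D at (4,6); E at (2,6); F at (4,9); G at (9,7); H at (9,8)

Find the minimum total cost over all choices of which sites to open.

46

Open {P1, P2}: assign each demand point to its cheapest open site.
  A→P1 1, B→P1 5, C→P1 7, D→P1 4, E→P1 2, F→P2 3, G→P2 6, H→P2 5
  travel distance 33, fixed 13 → total 46.
Compare {P1, P2, P3}: travel distance 33 + fixed 18 = 51.
Compare {P1, P3}: travel distance 41 + fixed 12 = 53.
Compare {P1}: travel distance 47 + fixed 7 = 54.
All other subsets cost ≥ 51. Minimum total cost: 46.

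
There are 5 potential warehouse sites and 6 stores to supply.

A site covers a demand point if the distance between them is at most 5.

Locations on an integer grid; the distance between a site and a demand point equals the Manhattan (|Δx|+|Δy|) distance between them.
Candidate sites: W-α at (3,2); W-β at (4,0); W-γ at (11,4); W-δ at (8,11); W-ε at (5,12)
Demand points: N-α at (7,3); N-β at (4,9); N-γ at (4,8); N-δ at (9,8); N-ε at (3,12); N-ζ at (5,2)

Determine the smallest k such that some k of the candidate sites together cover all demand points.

Coverage sets (demand points within 5 of each site):
  W-α: {N-α, N-ζ}
  W-β: {N-ζ}
  W-γ: {N-α}
  W-δ: {N-δ}
  W-ε: {N-β, N-γ, N-ε}
No 2 sites suffice: every size-2 union leaves at least one demand point uncovered.
But {W-α, W-δ, W-ε} covers everything, so the minimum is 3.

3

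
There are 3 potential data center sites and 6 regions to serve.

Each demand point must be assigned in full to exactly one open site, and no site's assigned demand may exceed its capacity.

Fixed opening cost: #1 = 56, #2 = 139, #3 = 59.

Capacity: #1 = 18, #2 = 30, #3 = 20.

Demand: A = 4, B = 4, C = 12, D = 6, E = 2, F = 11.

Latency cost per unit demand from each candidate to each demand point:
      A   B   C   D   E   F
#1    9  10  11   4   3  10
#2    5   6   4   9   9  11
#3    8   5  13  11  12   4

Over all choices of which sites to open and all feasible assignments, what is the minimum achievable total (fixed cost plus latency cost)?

Open {#2, #3}; cheapest assignment that respects the capacities:
  #2 (cap 30, load 24): A, C, D, E — cost 4×5 + 12×4 + 6×9 + 2×9 = 140
  #3 (cap 20, load 15): B, F — cost 4×5 + 11×4 = 64
  Shipping 204, fixed 198 → total 402.
  Any other capacity-feasible assignment to {#2, #3} ships for at least 204.
Compare {#1, #2, #3}: its best feasible assignment gives total 416.
Compare {#1, #2}: its best feasible assignment gives total 439.
Every other set of open sites that can feasibly serve all demand totals ≥ 416 even under its best assignment. Minimum: 402.

402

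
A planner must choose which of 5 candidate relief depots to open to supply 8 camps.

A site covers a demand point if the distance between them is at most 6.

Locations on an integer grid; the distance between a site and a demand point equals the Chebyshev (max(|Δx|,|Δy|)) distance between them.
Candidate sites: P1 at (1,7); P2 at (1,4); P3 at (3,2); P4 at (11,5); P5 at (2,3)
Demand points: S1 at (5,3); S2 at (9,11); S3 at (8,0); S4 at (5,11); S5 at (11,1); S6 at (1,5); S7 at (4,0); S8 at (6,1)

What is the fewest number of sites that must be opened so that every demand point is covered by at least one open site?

2

Coverage sets (demand points within 6 of each site):
  P1: {S1, S4, S6, S8}
  P2: {S1, S6, S7, S8}
  P3: {S1, S3, S6, S7, S8}
  P4: {S1, S2, S3, S4, S5, S8}
  P5: {S1, S3, S6, S7, S8}
No single site covers all 8 demand points.
But {P2, P4} covers everything, so the minimum is 2.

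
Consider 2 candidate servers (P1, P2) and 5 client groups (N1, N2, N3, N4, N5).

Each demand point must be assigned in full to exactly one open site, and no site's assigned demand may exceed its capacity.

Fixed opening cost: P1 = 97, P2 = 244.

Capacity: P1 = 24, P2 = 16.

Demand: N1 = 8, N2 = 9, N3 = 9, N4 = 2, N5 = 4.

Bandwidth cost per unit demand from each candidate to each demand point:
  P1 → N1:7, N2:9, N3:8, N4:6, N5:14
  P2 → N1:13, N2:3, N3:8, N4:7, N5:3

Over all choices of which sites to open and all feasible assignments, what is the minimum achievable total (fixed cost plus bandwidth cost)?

520

Open {P1, P2}; cheapest assignment that respects the capacities:
  P1 (cap 24, load 19): N1, N3, N4 — cost 8×7 + 9×8 + 2×6 = 140
  P2 (cap 16, load 13): N2, N5 — cost 9×3 + 4×3 = 39
  Shipping 179, fixed 341 → total 520.
  Any other capacity-feasible assignment to {P1, P2} ships for at least 179.
Total demand is 32 and no other set of sites has combined capacity ≥ 32, so {P1, P2} is the only feasible choice of open sites. Minimum: 520.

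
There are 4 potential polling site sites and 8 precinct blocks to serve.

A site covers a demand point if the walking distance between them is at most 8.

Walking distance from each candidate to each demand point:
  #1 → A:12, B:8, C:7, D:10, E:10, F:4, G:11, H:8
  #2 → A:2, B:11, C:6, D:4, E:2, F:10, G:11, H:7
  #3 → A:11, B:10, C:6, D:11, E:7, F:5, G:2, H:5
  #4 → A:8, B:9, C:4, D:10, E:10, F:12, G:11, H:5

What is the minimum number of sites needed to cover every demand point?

3

Coverage sets (demand points within 8 of each site):
  #1: {B, C, F, H}
  #2: {A, C, D, E, H}
  #3: {C, E, F, G, H}
  #4: {A, C, H}
No 2 sites suffice: every size-2 union leaves at least one demand point uncovered.
But {#1, #2, #3} covers everything, so the minimum is 3.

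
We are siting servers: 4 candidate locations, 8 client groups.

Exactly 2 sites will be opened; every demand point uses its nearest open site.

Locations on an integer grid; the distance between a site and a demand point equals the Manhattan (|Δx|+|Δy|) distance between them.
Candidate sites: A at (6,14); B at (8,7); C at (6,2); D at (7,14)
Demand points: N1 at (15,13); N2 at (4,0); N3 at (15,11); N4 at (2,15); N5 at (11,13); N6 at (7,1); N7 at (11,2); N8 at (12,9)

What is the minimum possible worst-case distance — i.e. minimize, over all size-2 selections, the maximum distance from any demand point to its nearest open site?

Open {A, B}.
  Farthest demand point is N2 at distance 11 (to B); all others are ≤ 11.
With {B, D} the worst case is 11.
With {C, D} the worst case is 11.
No size-2 selection achieves below 11.

11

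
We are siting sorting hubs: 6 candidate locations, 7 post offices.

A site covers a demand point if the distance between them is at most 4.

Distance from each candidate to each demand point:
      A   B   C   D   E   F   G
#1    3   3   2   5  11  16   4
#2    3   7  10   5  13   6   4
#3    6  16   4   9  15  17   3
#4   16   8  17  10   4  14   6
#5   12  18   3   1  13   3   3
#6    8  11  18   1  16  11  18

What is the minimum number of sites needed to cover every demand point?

Coverage sets (demand points within 4 of each site):
  #1: {A, B, C, G}
  #2: {A, G}
  #3: {C, G}
  #4: {E}
  #5: {C, D, F, G}
  #6: {D}
No 2 sites suffice: every size-2 union leaves at least one demand point uncovered.
But {#1, #4, #5} covers everything, so the minimum is 3.

3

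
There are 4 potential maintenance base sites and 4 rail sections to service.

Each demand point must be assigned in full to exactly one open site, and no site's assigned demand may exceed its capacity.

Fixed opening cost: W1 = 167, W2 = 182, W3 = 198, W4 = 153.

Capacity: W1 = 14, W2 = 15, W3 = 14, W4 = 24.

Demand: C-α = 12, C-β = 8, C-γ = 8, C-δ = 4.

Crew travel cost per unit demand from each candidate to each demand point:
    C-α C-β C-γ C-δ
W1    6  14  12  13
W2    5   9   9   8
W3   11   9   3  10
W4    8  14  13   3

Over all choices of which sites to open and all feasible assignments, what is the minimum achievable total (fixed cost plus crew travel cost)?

Open {W3, W4}; cheapest assignment that respects the capacities:
  W3 (cap 14, load 8): C-γ — cost 8×3 = 24
  W4 (cap 24, load 24): C-α, C-β, C-δ — cost 12×8 + 8×14 + 4×3 = 220
  Shipping 244, fixed 351 → total 595.
  Any other capacity-feasible assignment to {W3, W4} ships for at least 244.
Compare {W2, W4}: its best feasible assignment gives total 619.
Compare {W1, W4}: its best feasible assignment gives total 620.
Every other set of open sites that can feasibly serve all demand totals ≥ 619 even under its best assignment. Minimum: 595.

595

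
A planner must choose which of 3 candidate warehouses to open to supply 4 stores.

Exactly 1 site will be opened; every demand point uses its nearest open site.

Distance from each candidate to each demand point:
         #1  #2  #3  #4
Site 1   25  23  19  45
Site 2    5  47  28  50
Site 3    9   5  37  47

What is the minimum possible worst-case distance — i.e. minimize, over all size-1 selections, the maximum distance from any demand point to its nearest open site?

Open {Site 1}.
  Farthest demand point is #4 at distance 45 (to Site 1); all others are ≤ 45.
With {Site 3} the worst case is 47.
With {Site 2} the worst case is 50.
No size-1 selection achieves below 45.

45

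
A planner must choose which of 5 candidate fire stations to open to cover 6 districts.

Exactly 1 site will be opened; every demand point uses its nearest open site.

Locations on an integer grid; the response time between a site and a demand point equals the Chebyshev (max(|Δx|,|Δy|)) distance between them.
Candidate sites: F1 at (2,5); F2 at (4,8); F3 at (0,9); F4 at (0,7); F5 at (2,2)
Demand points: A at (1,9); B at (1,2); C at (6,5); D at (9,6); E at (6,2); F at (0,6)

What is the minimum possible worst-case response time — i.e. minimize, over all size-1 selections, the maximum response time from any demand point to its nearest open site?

Open {F2}.
  Farthest demand point is B at response time 6 (to F2); all others are ≤ 6.
With {F1} the worst case is 7.
With {F5} the worst case is 7.
No size-1 selection achieves below 6.

6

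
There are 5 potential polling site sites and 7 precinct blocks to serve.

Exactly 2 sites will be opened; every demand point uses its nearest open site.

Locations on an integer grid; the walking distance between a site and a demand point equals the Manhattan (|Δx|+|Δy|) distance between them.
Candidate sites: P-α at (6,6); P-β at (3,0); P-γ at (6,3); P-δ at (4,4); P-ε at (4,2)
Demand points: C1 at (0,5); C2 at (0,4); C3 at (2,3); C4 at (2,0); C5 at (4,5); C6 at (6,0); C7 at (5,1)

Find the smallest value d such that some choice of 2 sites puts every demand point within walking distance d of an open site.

5

Open {P-β, P-δ}.
  Farthest demand point is C1 at walking distance 5 (to P-δ); all others are ≤ 5.
With {P-δ, P-ε} the worst case is 5.
With {P-α, P-δ} the worst case is 6.
No size-2 selection achieves below 5.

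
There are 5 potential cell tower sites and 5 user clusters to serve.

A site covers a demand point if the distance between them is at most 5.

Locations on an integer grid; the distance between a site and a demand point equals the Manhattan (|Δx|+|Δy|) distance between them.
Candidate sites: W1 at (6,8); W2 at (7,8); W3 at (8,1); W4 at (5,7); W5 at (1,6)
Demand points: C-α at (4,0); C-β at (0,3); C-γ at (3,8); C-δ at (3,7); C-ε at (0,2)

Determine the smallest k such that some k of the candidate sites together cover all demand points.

2

Coverage sets (demand points within 5 of each site):
  W1: {C-γ, C-δ}
  W2: {C-γ, C-δ}
  W3: {C-α}
  W4: {C-γ, C-δ}
  W5: {C-β, C-γ, C-δ, C-ε}
No single site covers all 5 demand points.
But {W3, W5} covers everything, so the minimum is 2.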